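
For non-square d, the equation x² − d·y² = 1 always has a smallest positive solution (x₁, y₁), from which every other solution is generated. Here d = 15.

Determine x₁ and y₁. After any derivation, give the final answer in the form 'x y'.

4 1

d=15: √d = [3; 1,6] (ℓ=2, even), read p_1/q_1
a_0=3:  p_0=3·1+0=3,  q_0=3·0+1=1
a_1=1:  p_1=1·3+1=4,  q_1=1·1+0=1
(x₁, y₁) = (4, 1);  4² − 15·1² = 1 ✓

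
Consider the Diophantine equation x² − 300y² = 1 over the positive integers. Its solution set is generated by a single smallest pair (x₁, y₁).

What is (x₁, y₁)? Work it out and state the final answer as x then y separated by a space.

1351 78

√300 = [17; 3,8,3,34, …], period ℓ=4 (even) → k=3
a_0=17:  p_0=17·1+0=17,  q_0=17·0+1=1
…
a_2=8:  p_2=8·52+17=433,  q_2=8·3+1=25
a_3=3:  p_3=3·433+52=1351,  q_3=3·25+3=78
(x₁, y₁) = (1351, 78);  1351² − 300·78² = 1 ✓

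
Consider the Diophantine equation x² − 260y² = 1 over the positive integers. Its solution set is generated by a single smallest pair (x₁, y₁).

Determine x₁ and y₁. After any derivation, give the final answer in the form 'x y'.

[16; 8,32] for √260; ℓ=2 ⇒ convergent index 1
step 0: (16, 1)  from 16·(1,0) + (0,1)
step 1: (129, 8)  from 8·(16,1) + (1,0)
→ (129, 8).  Check: 129²=16641, 260·8²=16640, difference 1.

129 8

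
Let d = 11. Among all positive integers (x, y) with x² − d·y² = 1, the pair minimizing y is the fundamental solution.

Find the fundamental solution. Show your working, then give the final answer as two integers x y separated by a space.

10 3

√11 = [3; 3,6, …], period ℓ=2 (even) → k=1
i=0: a=3 ⇒ p=3, q=1
i=1: a=3 ⇒ p=10, q=3
fundamental: x₁=10, y₁=3  (since 100 − 11·9 = 1)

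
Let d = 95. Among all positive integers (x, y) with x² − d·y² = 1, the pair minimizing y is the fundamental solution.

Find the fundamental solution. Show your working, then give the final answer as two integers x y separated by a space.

39 4

d=95: √d = [9; 1,2,1,18] (ℓ=4, even), read p_3/q_3
a_0=9:  p_0=9·1+0=9,  q_0=9·0+1=1
…
a_2=2:  p_2=2·10+9=29,  q_2=2·1+1=3
a_3=1:  p_3=1·29+10=39,  q_3=1·3+1=4
(x₁, y₁) = (39, 4);  39² − 95·4² = 1 ✓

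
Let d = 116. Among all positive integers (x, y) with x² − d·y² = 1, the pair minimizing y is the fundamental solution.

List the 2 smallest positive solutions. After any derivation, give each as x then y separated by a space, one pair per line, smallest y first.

√116 = [10; 1,3,2,1,4,1,2,3,1,20, …], period ℓ=10 (even) → k=9
a_0=10:  p_0=10·1+0=10,  q_0=10·0+1=1
a_1=1:  p_1=1·10+1=11,  q_1=1·1+0=1
…
a_4=1:  p_4=1·97+43=140,  q_4=1·9+4=13
…
a_6=1:  p_6=1·657+140=797,  q_6=1·61+13=74
a_7=2:  p_7=2·797+657=2251,  q_7=2·74+61=209
a_8=3:  p_8=3·2251+797=7550,  q_8=3·209+74=701
a_9=1:  p_9=1·7550+2251=9801,  q_9=1·701+209=910
→ (9801, 910).  Check: 9801²=96059601, 116·910²=96059600, difference 1.
k=2:  x_2 = 9801·9801+116·910·910 = 192119201,  y_2 = 9801·910+910·9801 = 17837820

9801 910
192119201 17837820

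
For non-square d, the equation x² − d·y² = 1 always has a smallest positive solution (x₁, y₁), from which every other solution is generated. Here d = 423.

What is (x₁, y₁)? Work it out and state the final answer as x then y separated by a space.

4607 224

√423 → a₀=20, period (1,1,3,4,3,1,1,40); ℓ=8 even so k=7
i=0: a=20 ⇒ p=20, q=1
…
i=2: a=1 ⇒ p=41, q=2
…
i=4: a=4 ⇒ p=617, q=30
i=5: a=3 ⇒ p=1995, q=97
i=6: a=1 ⇒ p=2612, q=127
i=7: a=1 ⇒ p=4607, q=224
(x₁, y₁) = (4607, 224);  4607² − 423·224² = 1 ✓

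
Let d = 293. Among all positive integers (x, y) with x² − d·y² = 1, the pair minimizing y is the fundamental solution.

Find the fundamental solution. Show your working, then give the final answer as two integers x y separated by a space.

12320649 719780

√293 → a₀=17, period (8,1,1,8,34); ℓ=5 odd so k=9
a_0=17:  p_0=17·1+0=17,  q_0=17·0+1=1
…
a_8=1:  p_8=1·764593+679914=1444507,  q_8=1·44668+39721=84389
a_9=8:  p_9=8·1444507+764593=12320649,  q_9=8·84389+44668=719780
→ (12320649, 719780).  Check: 12320649²=151798391781201, 293·719780²=151798391781200, difference 1.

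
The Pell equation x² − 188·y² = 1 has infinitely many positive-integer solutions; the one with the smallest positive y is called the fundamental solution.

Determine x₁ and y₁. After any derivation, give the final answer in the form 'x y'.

√188 = [13; 1,2,2,6,2,2,1,26, …], period ℓ=8 (even) → k=7
a_0=13:  p_0=13·1+0=13,  q_0=13·0+1=1
a_1=1:  p_1=1·13+1=14,  q_1=1·1+0=1
a_2=2:  p_2=2·14+13=41,  q_2=2·1+1=3
a_3=2:  p_3=2·41+14=96,  q_3=2·3+1=7
a_4=6:  p_4=6·96+41=617,  q_4=6·7+3=45
a_5=2:  p_5=2·617+96=1330,  q_5=2·45+7=97
a_6=2:  p_6=2·1330+617=3277,  q_6=2·97+45=239
a_7=1:  p_7=1·3277+1330=4607,  q_7=1·239+97=336
(x₁, y₁) = (4607, 336);  4607² − 188·336² = 1 ✓

4607 336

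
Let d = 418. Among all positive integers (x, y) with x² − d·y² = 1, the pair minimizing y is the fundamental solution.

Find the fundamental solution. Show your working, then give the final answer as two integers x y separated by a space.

33857 1656

√418 = [20; 2,4,20,4,2,40, …], period ℓ=6 (even) → k=5
a_0=20:  p_0=20·1+0=20,  q_0=20·0+1=1
a_1=2:  p_1=2·20+1=41,  q_1=2·1+0=2
…
a_4=4:  p_4=4·3721+184=15068,  q_4=4·182+9=737
a_5=2:  p_5=2·15068+3721=33857,  q_5=2·737+182=1656
fundamental: x₁=33857, y₁=1656  (since 1146296449 − 418·2742336 = 1)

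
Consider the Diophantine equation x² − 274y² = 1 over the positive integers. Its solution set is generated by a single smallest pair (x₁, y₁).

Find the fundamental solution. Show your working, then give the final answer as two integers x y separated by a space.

√274 → a₀=16, period (1,1,4,4,1,1,32); ℓ=7 odd so k=13
k=0  a_k=16  p_k/q_k = 16/1
…
k=2  a_k=1  p_k/q_k = 33/2
k=3  a_k=4  p_k/q_k = 149/9
k=4  a_k=4  p_k/q_k = 629/38
k=5  a_k=1  p_k/q_k = 778/47
…
k=7  a_k=32  p_k/q_k = 45802/2767
k=8  a_k=1  p_k/q_k = 47209/2852
k=9  a_k=1  p_k/q_k = 93011/5619
k=10  a_k=4  p_k/q_k = 419253/25328
k=11  a_k=4  p_k/q_k = 1770023/106931
k=12  a_k=1  p_k/q_k = 2189276/132259
k=13  a_k=1  p_k/q_k = 3959299/239190
(x₁, y₁) = (3959299, 239190);  3959299² − 274·239190² = 1 ✓

3959299 239190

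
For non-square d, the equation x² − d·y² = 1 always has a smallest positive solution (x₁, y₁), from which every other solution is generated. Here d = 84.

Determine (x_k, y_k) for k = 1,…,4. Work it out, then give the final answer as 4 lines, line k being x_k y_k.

55 6
6049 660
665335 72594
73180801 7984680

[9; 6,18] for √84; ℓ=2 ⇒ convergent index 1
step 0: (9, 1)  from 9·(1,0) + (0,1)
step 1: (55, 6)  from 6·(9,1) + (1,0)
fundamental: x₁=55, y₁=6  (since 3025 − 84·36 = 1)
(x_2, y_2) = (55·55 + 84·6·6, 55·6 + 6·55) = (6049, 660)
(x_3, y_3) = (55·6049 + 84·6·660, 55·660 + 6·6049) = (665335, 72594)
(x_4, y_4) = (55·665335 + 84·6·72594, 55·72594 + 6·665335) = (73180801, 7984680)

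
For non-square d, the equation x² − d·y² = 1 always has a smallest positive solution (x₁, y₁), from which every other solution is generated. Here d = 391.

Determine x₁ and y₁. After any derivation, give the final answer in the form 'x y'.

7338680 371133

√391 → a₀=19, period (1,3,2,2,1,…,3,1,38); ℓ=16 even so k=15
k=0  a_k=19  p_k/q_k = 19/1
k=1  a_k=1  p_k/q_k = 20/1
k=2  a_k=3  p_k/q_k = 79/4
…
k=6  a_k=1  p_k/q_k = 1048/53
…
k=8  a_k=19  p_k/q_k = 52519/2656
k=9  a_k=2  p_k/q_k = 107747/5449
…
k=11  a_k=1  p_k/q_k = 268013/13554
…
k=14  a_k=3  p_k/q_k = 5678083/287153
k=15  a_k=1  p_k/q_k = 7338680/371133
(x₁, y₁) = (7338680, 371133);  7338680² − 391·371133² = 1 ✓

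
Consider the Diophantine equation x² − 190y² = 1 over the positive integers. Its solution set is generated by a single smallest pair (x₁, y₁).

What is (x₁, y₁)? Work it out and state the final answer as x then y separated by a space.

√190 → a₀=13, period (1,3,1,1,1,…,3,1,26); ℓ=14 even so k=13
i=0: a=13 ⇒ p=13, q=1
i=1: a=1 ⇒ p=14, q=1
i=2: a=3 ⇒ p=55, q=4
…
i=4: a=1 ⇒ p=124, q=9
i=5: a=1 ⇒ p=193, q=14
i=6: a=2 ⇒ p=510, q=37
i=7: a=2 ⇒ p=1213, q=88
…
i=9: a=1 ⇒ p=4149, q=301
i=10: a=1 ⇒ p=7085, q=514
i=11: a=1 ⇒ p=11234, q=815
i=12: a=3 ⇒ p=40787, q=2959
i=13: a=1 ⇒ p=52021, q=3774
→ (52021, 3774).  Check: 52021²=2706184441, 190·3774²=2706184440, difference 1.

52021 3774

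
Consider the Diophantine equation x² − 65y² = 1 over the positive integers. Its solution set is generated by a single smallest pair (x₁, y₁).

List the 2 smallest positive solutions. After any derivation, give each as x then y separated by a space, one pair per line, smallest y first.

√65 = [8; 16, …], period ℓ=1 (odd) → k=1
k=0  a_k=8  p_k/q_k = 8/1
k=1  a_k=16  p_k/q_k = 129/16
fundamental: x₁=129, y₁=16  (since 16641 − 65·256 = 1)
(129+16√65)^2 = 33281 + 4128√65

129 16
33281 4128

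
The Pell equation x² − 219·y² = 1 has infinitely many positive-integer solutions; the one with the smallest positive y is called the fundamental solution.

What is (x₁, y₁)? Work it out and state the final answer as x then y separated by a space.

74 5

d=219: √d = [14; 1,3,1,28] (ℓ=4, even), read p_3/q_3
a_0=14:  p_0=14·1+0=14,  q_0=14·0+1=1
a_1=1:  p_1=1·14+1=15,  q_1=1·1+0=1
a_2=3:  p_2=3·15+14=59,  q_2=3·1+1=4
a_3=1:  p_3=1·59+15=74,  q_3=1·4+1=5
(x₁, y₁) = (74, 5);  74² − 219·5² = 1 ✓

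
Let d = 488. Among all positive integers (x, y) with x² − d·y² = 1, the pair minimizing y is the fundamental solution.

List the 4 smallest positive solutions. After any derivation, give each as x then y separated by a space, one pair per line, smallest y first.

√488 → a₀=22, period (11,44); ℓ=2 even so k=1
a_0=22:  p_0=22·1+0=22,  q_0=22·0+1=1
a_1=11:  p_1=11·22+1=243,  q_1=11·1+0=11
fundamental: x₁=243, y₁=11  (since 59049 − 488·121 = 1)
(243+11√488)^2 = 118097 + 5346√488
(243+11√488)^3 = 57394899 + 2598145√488
(243+11√488)^4 = 27893802817 + 1262693124√488

243 11
118097 5346
57394899 2598145
27893802817 1262693124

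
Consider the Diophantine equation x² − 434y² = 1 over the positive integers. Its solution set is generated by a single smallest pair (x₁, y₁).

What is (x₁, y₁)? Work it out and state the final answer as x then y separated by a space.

√434 = [20; 1,4,1,40, …], period ℓ=4 (even) → k=3
step 0: (20, 1)  from 20·(1,0) + (0,1)
step 1: (21, 1)  from 1·(20,1) + (1,0)
step 2: (104, 5)  from 4·(21,1) + (20,1)
step 3: (125, 6)  from 1·(104,5) + (21,1)
→ (125, 6).  Check: 125²=15625, 434·6²=15624, difference 1.

125 6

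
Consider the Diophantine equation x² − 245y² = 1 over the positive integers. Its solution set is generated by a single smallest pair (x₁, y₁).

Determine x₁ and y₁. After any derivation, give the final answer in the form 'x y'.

51841 3312

[15; 1,1,1,7,6,7,1,1,1,30] for √245; ℓ=10 ⇒ convergent index 9
i=0: a=15 ⇒ p=15, q=1
i=1: a=1 ⇒ p=16, q=1
…
i=3: a=1 ⇒ p=47, q=3
i=4: a=7 ⇒ p=360, q=23
…
i=6: a=7 ⇒ p=15809, q=1010
i=7: a=1 ⇒ p=18016, q=1151
i=8: a=1 ⇒ p=33825, q=2161
i=9: a=1 ⇒ p=51841, q=3312
→ (51841, 3312).  Check: 51841²=2687489281, 245·3312²=2687489280, difference 1.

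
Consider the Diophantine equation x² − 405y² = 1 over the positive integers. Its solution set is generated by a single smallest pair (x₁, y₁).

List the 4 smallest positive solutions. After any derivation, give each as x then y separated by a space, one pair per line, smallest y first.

161 8
51841 2576
16692641 829464
5374978561 267084832

√405 = [20; 8,40, …], period ℓ=2 (even) → k=1
i=0: a=20 ⇒ p=20, q=1
i=1: a=8 ⇒ p=161, q=8
(x₁, y₁) = (161, 8);  161² − 405·8² = 1 ✓
k=2:  x_2 = 161·161+405·8·8 = 51841,  y_2 = 161·8+8·161 = 2576
k=3:  x_3 = 161·51841+405·8·2576 = 16692641,  y_3 = 161·2576+8·51841 = 829464
k=4:  x_4 = 161·16692641+405·8·829464 = 5374978561,  y_4 = 161·829464+8·16692641 = 267084832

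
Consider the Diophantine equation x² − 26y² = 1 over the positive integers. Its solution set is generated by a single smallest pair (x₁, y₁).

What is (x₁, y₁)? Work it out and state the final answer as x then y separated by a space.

51 10

√26 = [5; 10, …], period ℓ=1 (odd) → k=1
step 0: (5, 1)  from 5·(1,0) + (0,1)
step 1: (51, 10)  from 10·(5,1) + (1,0)
→ (51, 10).  Check: 51²=2601, 26·10²=2600, difference 1.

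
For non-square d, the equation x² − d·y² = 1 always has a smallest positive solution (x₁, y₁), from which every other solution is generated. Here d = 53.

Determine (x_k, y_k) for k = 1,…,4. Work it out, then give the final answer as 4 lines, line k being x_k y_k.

√53 = [7; 3,1,1,3,14, …], period ℓ=5 (odd) → k=9
i=0: a=7 ⇒ p=7, q=1
i=1: a=3 ⇒ p=22, q=3
…
i=8: a=1 ⇒ p=18557, q=2549
i=9: a=3 ⇒ p=66249, q=9100
→ (66249, 9100).  Check: 66249²=4388930001, 53·9100²=4388930000, difference 1.
(x_2, y_2) = (66249·66249 + 53·9100·9100, 66249·9100 + 9100·66249) = (8777860001, 1205731800)
(x_3, y_3) = (66249·8777860001 + 53·9100·1205731800, 66249·1205731800 + 9100·8777860001) = (1163048894346249, 159757052027300)
(x_4, y_4) = (66249·1163048894346249 + 53·9100·159757052027300, 66249·159757052027300 + 9100·1163048894346249) = (154101652394311440001, 21167489878307463600)

66249 9100
8777860001 1205731800
1163048894346249 159757052027300
154101652394311440001 21167489878307463600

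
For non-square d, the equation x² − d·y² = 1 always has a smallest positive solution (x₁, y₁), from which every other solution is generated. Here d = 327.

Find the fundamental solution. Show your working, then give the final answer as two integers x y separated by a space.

217 12

d=327: √d = [18; 12,36] (ℓ=2, even), read p_1/q_1
i=0: a=18 ⇒ p=18, q=1
i=1: a=12 ⇒ p=217, q=12
(x₁, y₁) = (217, 12);  217² − 327·12² = 1 ✓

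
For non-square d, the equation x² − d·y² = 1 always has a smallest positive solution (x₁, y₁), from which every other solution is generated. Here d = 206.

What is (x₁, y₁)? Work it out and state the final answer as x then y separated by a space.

[14; 2,1,5,14,5,1,2,28] for √206; ℓ=8 ⇒ convergent index 7
i=0: a=14 ⇒ p=14, q=1
…
i=2: a=1 ⇒ p=43, q=3
i=3: a=5 ⇒ p=244, q=17
…
i=5: a=5 ⇒ p=17539, q=1222
i=6: a=1 ⇒ p=20998, q=1463
i=7: a=2 ⇒ p=59535, q=4148
fundamental: x₁=59535, y₁=4148  (since 3544416225 − 206·17205904 = 1)

59535 4148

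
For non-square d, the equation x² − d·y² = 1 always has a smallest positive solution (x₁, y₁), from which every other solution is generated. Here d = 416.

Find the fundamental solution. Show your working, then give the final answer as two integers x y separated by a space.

[20; 2,1,1,9,1,1,2,40] for √416; ℓ=8 ⇒ convergent index 7
k=0  a_k=20  p_k/q_k = 20/1
k=1  a_k=2  p_k/q_k = 41/2
…
k=3  a_k=1  p_k/q_k = 102/5
k=4  a_k=9  p_k/q_k = 979/48
k=5  a_k=1  p_k/q_k = 1081/53
k=6  a_k=1  p_k/q_k = 2060/101
k=7  a_k=2  p_k/q_k = 5201/255
(x₁, y₁) = (5201, 255);  5201² − 416·255² = 1 ✓

5201 255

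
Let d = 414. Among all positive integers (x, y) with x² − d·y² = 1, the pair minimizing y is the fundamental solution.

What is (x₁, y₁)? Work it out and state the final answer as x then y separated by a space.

√414 → a₀=20, period (2,1,7,2,7,1,2,40); ℓ=8 even so k=7
i=0: a=20 ⇒ p=20, q=1
…
i=6: a=1 ⇒ p=8444, q=415
i=7: a=2 ⇒ p=24335, q=1196
→ (24335, 1196).  Check: 24335²=592192225, 414·1196²=592192224, difference 1.

24335 1196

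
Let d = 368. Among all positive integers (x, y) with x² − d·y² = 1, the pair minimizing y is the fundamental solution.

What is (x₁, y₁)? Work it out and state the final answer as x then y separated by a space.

[19; 5,2,5,38] for √368; ℓ=4 ⇒ convergent index 3
step 0: (19, 1)  from 19·(1,0) + (0,1)
…
step 2: (211, 11)  from 2·(96,5) + (19,1)
step 3: (1151, 60)  from 5·(211,11) + (96,5)
fundamental: x₁=1151, y₁=60  (since 1324801 − 368·3600 = 1)

1151 60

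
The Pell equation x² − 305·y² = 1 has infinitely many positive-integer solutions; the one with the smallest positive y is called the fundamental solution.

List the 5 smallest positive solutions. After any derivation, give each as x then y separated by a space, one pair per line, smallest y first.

[17; 2,6,2,34] for √305; ℓ=4 ⇒ convergent index 3
step 0: (17, 1)  from 17·(1,0) + (0,1)
…
step 2: (227, 13)  from 6·(35,2) + (17,1)
step 3: (489, 28)  from 2·(227,13) + (35,2)
→ (489, 28).  Check: 489²=239121, 305·28²=239120, difference 1.
n=2: (489,28)∘(489,28) = (489·489+305·28·28, 489·28+28·489) = (478241,27384)
n=3: (478241,27384)∘(489,28) = (489·478241+305·28·27384, 489·27384+28·478241) = (467719209,26781524)
n=4: (467719209,26781524)∘(489,28) = (489·467719209+305·28·26781524, 489·26781524+28·467719209) = (457428908161,26192303088)
n=5: (457428908161,26192303088)∘(489,28) = (489·457428908161+305·28·26192303088, 489·26192303088+28·457428908161) = (447365004462249,25616045638540)

489 28
478241 27384
467719209 26781524
457428908161 26192303088
447365004462249 25616045638540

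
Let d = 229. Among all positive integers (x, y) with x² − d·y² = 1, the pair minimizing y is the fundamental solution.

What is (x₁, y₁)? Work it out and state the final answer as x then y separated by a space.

[15; 7,1,1,7,30] for √229; ℓ=5 ⇒ convergent index 9
step 0: (15, 1)  from 15·(1,0) + (0,1)
step 1: (106, 7)  from 7·(15,1) + (1,0)
step 2: (121, 8)  from 1·(106,7) + (15,1)
step 3: (227, 15)  from 1·(121,8) + (106,7)
step 4: (1710, 113)  from 7·(227,15) + (121,8)
step 5: (51527, 3405)  from 30·(1710,113) + (227,15)
…
step 7: (413926, 27353)  from 1·(362399,23948) + (51527,3405)
step 8: (776325, 51301)  from 1·(413926,27353) + (362399,23948)
step 9: (5848201, 386460)  from 7·(776325,51301) + (413926,27353)
→ (5848201, 386460).  Check: 5848201²=34201454936401, 229·386460²=34201454936400, difference 1.

5848201 386460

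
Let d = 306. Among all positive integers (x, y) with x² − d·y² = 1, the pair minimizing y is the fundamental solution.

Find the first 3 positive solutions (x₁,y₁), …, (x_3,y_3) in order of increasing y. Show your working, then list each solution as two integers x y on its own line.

35 2
2449 140
171395 9798

√306 = [17; 2,34, …], period ℓ=2 (even) → k=1
step 0: (17, 1)  from 17·(1,0) + (0,1)
step 1: (35, 2)  from 2·(17,1) + (1,0)
(x₁, y₁) = (35, 2);  35² − 306·2² = 1 ✓
(x_2, y_2) = (35·35 + 306·2·2, 35·2 + 2·35) = (2449, 140)
(x_3, y_3) = (35·2449 + 306·2·140, 35·140 + 2·2449) = (171395, 9798)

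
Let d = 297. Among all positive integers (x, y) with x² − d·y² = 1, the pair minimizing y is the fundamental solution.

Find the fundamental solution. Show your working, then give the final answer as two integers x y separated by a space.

48599 2820

√297 → a₀=17, period (4,3,1,1,2,1,1,3,4,34); ℓ=10 even so k=9
i=0: a=17 ⇒ p=17, q=1
…
i=2: a=3 ⇒ p=224, q=13
…
i=6: a=1 ⇒ p=1844, q=107
…
i=8: a=3 ⇒ p=11357, q=659
i=9: a=4 ⇒ p=48599, q=2820
(x₁, y₁) = (48599, 2820);  48599² − 297·2820² = 1 ✓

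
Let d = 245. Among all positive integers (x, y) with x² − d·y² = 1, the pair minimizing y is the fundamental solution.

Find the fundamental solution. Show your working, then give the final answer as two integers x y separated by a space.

√245 = [15; 1,1,1,7,6,7,1,1,1,30, …], period ℓ=10 (even) → k=9
step 0: (15, 1)  from 15·(1,0) + (0,1)
step 1: (16, 1)  from 1·(15,1) + (1,0)
…
step 3: (47, 3)  from 1·(31,2) + (16,1)
step 4: (360, 23)  from 7·(47,3) + (31,2)
…
step 8: (33825, 2161)  from 1·(18016,1151) + (15809,1010)
step 9: (51841, 3312)  from 1·(33825,2161) + (18016,1151)
(x₁, y₁) = (51841, 3312);  51841² − 245·3312² = 1 ✓

51841 3312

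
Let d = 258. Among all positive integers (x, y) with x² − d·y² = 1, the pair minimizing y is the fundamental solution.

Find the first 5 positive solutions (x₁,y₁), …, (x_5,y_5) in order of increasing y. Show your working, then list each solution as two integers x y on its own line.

d=258: √d = [16; 16,32] (ℓ=2, even), read p_1/q_1
a_0=16:  p_0=16·1+0=16,  q_0=16·0+1=1
a_1=16:  p_1=16·16+1=257,  q_1=16·1+0=16
→ (257, 16).  Check: 257²=66049, 258·16²=66048, difference 1.
n=2: (257,16)∘(257,16) = (257·257+258·16·16, 257·16+16·257) = (132097,8224)
n=3: (132097,8224)∘(257,16) = (257·132097+258·16·8224, 257·8224+16·132097) = (67897601,4227120)
n=4: (67897601,4227120)∘(257,16) = (257·67897601+258·16·4227120, 257·4227120+16·67897601) = (34899234817,2172731456)
n=5: (34899234817,2172731456)∘(257,16) = (257·34899234817+258·16·2172731456, 257·2172731456+16·34899234817) = (17938138798337,1116779741264)

257 16
132097 8224
67897601 4227120
34899234817 2172731456
17938138798337 1116779741264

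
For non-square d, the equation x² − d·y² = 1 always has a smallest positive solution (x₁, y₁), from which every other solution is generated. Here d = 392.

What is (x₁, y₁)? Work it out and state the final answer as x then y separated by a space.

[19; 1,3,1,38] for √392; ℓ=4 ⇒ convergent index 3
i=0: a=19 ⇒ p=19, q=1
…
i=2: a=3 ⇒ p=79, q=4
i=3: a=1 ⇒ p=99, q=5
(x₁, y₁) = (99, 5);  99² − 392·5² = 1 ✓

99 5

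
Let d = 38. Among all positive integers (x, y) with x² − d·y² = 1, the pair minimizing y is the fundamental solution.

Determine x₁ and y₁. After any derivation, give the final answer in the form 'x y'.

√38 = [6; 6,12, …], period ℓ=2 (even) → k=1
step 0: (6, 1)  from 6·(1,0) + (0,1)
step 1: (37, 6)  from 6·(6,1) + (1,0)
(x₁, y₁) = (37, 6);  37² − 38·6² = 1 ✓

37 6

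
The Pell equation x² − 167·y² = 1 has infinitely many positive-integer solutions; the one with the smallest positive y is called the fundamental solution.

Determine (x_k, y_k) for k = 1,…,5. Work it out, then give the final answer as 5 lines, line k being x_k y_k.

168 13
56447 4368
18966024 1467635
6372527617 493120992
2141150313288 165687185677

[12; 1,11,1,24] for √167; ℓ=4 ⇒ convergent index 3
a_0=12:  p_0=12·1+0=12,  q_0=12·0+1=1
a_1=1:  p_1=1·12+1=13,  q_1=1·1+0=1
a_2=11:  p_2=11·13+12=155,  q_2=11·1+1=12
a_3=1:  p_3=1·155+13=168,  q_3=1·12+1=13
fundamental: x₁=168, y₁=13  (since 28224 − 167·169 = 1)
n=2: (168,13)∘(168,13) = (168·168+167·13·13, 168·13+13·168) = (56447,4368)
n=3: (56447,4368)∘(168,13) = (168·56447+167·13·4368, 168·4368+13·56447) = (18966024,1467635)
n=4: (18966024,1467635)∘(168,13) = (168·18966024+167·13·1467635, 168·1467635+13·18966024) = (6372527617,493120992)
n=5: (6372527617,493120992)∘(168,13) = (168·6372527617+167·13·493120992, 168·493120992+13·6372527617) = (2141150313288,165687185677)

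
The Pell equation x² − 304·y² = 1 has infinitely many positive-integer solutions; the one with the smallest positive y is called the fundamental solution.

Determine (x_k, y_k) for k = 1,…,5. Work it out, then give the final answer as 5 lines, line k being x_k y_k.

√304 = [17; 2,3,2,1,1,1,1,1,2,3,2,34, …], period ℓ=12 (even) → k=11
k=0  a_k=17  p_k/q_k = 17/1
k=1  a_k=2  p_k/q_k = 35/2
…
k=5  a_k=1  p_k/q_k = 680/39
k=6  a_k=1  p_k/q_k = 1081/62
…
k=10  a_k=3  p_k/q_k = 25177/1444
k=11  a_k=2  p_k/q_k = 57799/3315
(x₁, y₁) = (57799, 3315);  57799² − 304·3315² = 1 ✓
(57799+3315√304)^2 = 6681448801 + 383207370√304
(57799+3315√304)^3 = 772362118440199 + 44298005553945√304
(57799+3315√304)^4 = 89283516160768675201 + 5120760845641726740√304
(57799+3315√304)^5 = 10320995900380175197444999 + 591949712190194322136575√304

57799 3315
6681448801 383207370
772362118440199 44298005553945
89283516160768675201 5120760845641726740
10320995900380175197444999 591949712190194322136575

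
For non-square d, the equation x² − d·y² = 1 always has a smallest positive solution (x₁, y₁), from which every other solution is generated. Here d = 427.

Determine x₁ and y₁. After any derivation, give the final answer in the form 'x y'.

62 3

√427 → a₀=20, period (1,1,1,40); ℓ=4 even so k=3
a_0=20:  p_0=20·1+0=20,  q_0=20·0+1=1
…
a_2=1:  p_2=1·21+20=41,  q_2=1·1+1=2
a_3=1:  p_3=1·41+21=62,  q_3=1·2+1=3
→ (62, 3).  Check: 62²=3844, 427·3²=3843, difference 1.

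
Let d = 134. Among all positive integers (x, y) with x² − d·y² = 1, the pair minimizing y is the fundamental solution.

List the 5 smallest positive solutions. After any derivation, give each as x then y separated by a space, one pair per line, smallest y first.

145925 12606
42588211249 3679061100
12429369452874725 1073733982022394
3627511474778900280001 313369262649556627800
1058689223901792677265417125 91456819303199367841407606

d=134: √d = [11; 1,1,2,1,3,…,1,1,22] (ℓ=14, even), read p_13/q_13
k=0  a_k=11  p_k/q_k = 11/1
k=1  a_k=1  p_k/q_k = 12/1
…
k=3  a_k=2  p_k/q_k = 58/5
k=4  a_k=1  p_k/q_k = 81/7
…
k=6  a_k=1  p_k/q_k = 382/33
k=7  a_k=10  p_k/q_k = 4121/356
k=8  a_k=1  p_k/q_k = 4503/389
k=9  a_k=3  p_k/q_k = 17630/1523
k=10  a_k=1  p_k/q_k = 22133/1912
k=11  a_k=2  p_k/q_k = 61896/5347
k=12  a_k=1  p_k/q_k = 84029/7259
k=13  a_k=1  p_k/q_k = 145925/12606
fundamental: x₁=145925, y₁=12606  (since 21294105625 − 134·158911236 = 1)
(145925+12606√134)^2 = 42588211249 + 3679061100√134
(145925+12606√134)^3 = 12429369452874725 + 1073733982022394√134
(145925+12606√134)^4 = 3627511474778900280001 + 313369262649556627800√134
(145925+12606√134)^5 = 1058689223901792677265417125 + 91456819303199367841407606√134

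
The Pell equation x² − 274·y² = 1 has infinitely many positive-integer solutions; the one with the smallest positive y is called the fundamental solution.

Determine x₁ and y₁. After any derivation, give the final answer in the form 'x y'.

d=274: √d = [16; 1,1,4,4,1,1,32] (ℓ=7, odd), read p_13/q_13
k=0  a_k=16  p_k/q_k = 16/1
k=1  a_k=1  p_k/q_k = 17/1
k=2  a_k=1  p_k/q_k = 33/2
k=3  a_k=4  p_k/q_k = 149/9
…
k=6  a_k=1  p_k/q_k = 1407/85
k=7  a_k=32  p_k/q_k = 45802/2767
…
k=9  a_k=1  p_k/q_k = 93011/5619
k=10  a_k=4  p_k/q_k = 419253/25328
k=11  a_k=4  p_k/q_k = 1770023/106931
k=12  a_k=1  p_k/q_k = 2189276/132259
k=13  a_k=1  p_k/q_k = 3959299/239190
(x₁, y₁) = (3959299, 239190);  3959299² − 274·239190² = 1 ✓

3959299 239190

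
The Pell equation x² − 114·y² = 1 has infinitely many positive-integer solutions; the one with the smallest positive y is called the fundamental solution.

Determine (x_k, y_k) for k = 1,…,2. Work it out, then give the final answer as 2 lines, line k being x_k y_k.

1025 96
2101249 196800

√114 = [10; 1,2,10,2,1,20, …], period ℓ=6 (even) → k=5
k=0  a_k=10  p_k/q_k = 10/1
k=1  a_k=1  p_k/q_k = 11/1
…
k=3  a_k=10  p_k/q_k = 331/31
k=4  a_k=2  p_k/q_k = 694/65
k=5  a_k=1  p_k/q_k = 1025/96
fundamental: x₁=1025, y₁=96  (since 1050625 − 114·9216 = 1)
(x_2, y_2) = (1025·1025 + 114·96·96, 1025·96 + 96·1025) = (2101249, 196800)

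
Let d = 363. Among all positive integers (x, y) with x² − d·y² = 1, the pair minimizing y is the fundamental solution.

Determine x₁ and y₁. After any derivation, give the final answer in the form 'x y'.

d=363: √d = [19; 19,38] (ℓ=2, even), read p_1/q_1
i=0: a=19 ⇒ p=19, q=1
i=1: a=19 ⇒ p=362, q=19
(x₁, y₁) = (362, 19);  362² − 363·19² = 1 ✓

362 19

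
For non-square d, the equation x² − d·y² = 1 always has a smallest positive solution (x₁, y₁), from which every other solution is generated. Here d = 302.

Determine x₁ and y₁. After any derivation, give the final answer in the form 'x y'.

d=302: √d = [17; 2,1,1,1,4,…,1,2,34] (ℓ=16, even), read p_15/q_15
a_0=17:  p_0=17·1+0=17,  q_0=17·0+1=1
a_1=2:  p_1=2·17+1=35,  q_1=2·1+0=2
a_2=1:  p_2=1·35+17=52,  q_2=1·2+1=3
a_3=1:  p_3=1·52+35=87,  q_3=1·3+2=5
a_4=1:  p_4=1·87+52=139,  q_4=1·5+3=8
a_5=4:  p_5=4·139+87=643,  q_5=4·8+5=37
a_6=2:  p_6=2·643+139=1425,  q_6=2·37+8=82
a_7=1:  p_7=1·1425+643=2068,  q_7=1·82+37=119
a_8=16:  p_8=16·2068+1425=34513,  q_8=16·119+82=1986
a_9=1:  p_9=1·34513+2068=36581,  q_9=1·1986+119=2105
a_10=2:  p_10=2·36581+34513=107675,  q_10=2·2105+1986=6196
a_11=4:  p_11=4·107675+36581=467281,  q_11=4·6196+2105=26889
…
a_13=1:  p_13=1·574956+467281=1042237,  q_13=1·33085+26889=59974
a_14=1:  p_14=1·1042237+574956=1617193,  q_14=1·59974+33085=93059
a_15=2:  p_15=2·1617193+1042237=4276623,  q_15=2·93059+59974=246092
fundamental: x₁=4276623, y₁=246092  (since 18289504284129 − 302·60561272464 = 1)

4276623 246092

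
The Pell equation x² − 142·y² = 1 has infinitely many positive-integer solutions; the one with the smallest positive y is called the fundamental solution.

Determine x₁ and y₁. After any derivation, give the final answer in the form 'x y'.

√142 = [11; 1,10,1,22, …], period ℓ=4 (even) → k=3
step 0: (11, 1)  from 11·(1,0) + (0,1)
…
step 2: (131, 11)  from 10·(12,1) + (11,1)
step 3: (143, 12)  from 1·(131,11) + (12,1)
fundamental: x₁=143, y₁=12  (since 20449 − 142·144 = 1)

143 12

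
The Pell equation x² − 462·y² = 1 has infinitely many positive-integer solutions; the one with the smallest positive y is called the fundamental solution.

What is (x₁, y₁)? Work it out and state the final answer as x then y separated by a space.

√462 → a₀=21, period (2,42); ℓ=2 even so k=1
a_0=21:  p_0=21·1+0=21,  q_0=21·0+1=1
a_1=2:  p_1=2·21+1=43,  q_1=2·1+0=2
(x₁, y₁) = (43, 2);  43² − 462·2² = 1 ✓

43 2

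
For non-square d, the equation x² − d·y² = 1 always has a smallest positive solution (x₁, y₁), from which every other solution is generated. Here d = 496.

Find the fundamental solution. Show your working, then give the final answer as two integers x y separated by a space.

4620799 207480

√496 = [22; 3,1,2,4,1,…,1,3,44, …], period ℓ=16 (even) → k=15
a_0=22:  p_0=22·1+0=22,  q_0=22·0+1=1
…
a_10=1:  p_10=1·35166+14543=49709,  q_10=1·1579+653=2232
a_11=1:  p_11=1·49709+35166=84875,  q_11=1·2232+1579=3811
…
a_14=1:  p_14=1·863293+389209=1252502,  q_14=1·38763+17476=56239
a_15=3:  p_15=3·1252502+863293=4620799,  q_15=3·56239+38763=207480
(x₁, y₁) = (4620799, 207480);  4620799² − 496·207480² = 1 ✓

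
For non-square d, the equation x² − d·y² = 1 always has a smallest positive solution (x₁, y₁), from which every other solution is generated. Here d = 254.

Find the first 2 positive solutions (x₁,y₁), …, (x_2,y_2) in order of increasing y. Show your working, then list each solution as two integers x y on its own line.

255 16
130049 8160

√254 = [15; 1,14,1,30, …], period ℓ=4 (even) → k=3
k=0  a_k=15  p_k/q_k = 15/1
k=1  a_k=1  p_k/q_k = 16/1
k=2  a_k=14  p_k/q_k = 239/15
k=3  a_k=1  p_k/q_k = 255/16
fundamental: x₁=255, y₁=16  (since 65025 − 254·256 = 1)
k=2:  x_2 = 255·255+254·16·16 = 130049,  y_2 = 255·16+16·255 = 8160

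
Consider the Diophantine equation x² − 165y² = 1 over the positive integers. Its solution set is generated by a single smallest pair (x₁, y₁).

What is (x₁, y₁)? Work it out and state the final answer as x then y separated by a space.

√165 → a₀=12, period (1,5,2,5,1,24); ℓ=6 even so k=5
step 0: (12, 1)  from 12·(1,0) + (0,1)
…
step 2: (77, 6)  from 5·(13,1) + (12,1)
…
step 4: (912, 71)  from 5·(167,13) + (77,6)
step 5: (1079, 84)  from 1·(912,71) + (167,13)
(x₁, y₁) = (1079, 84);  1079² − 165·84² = 1 ✓

1079 84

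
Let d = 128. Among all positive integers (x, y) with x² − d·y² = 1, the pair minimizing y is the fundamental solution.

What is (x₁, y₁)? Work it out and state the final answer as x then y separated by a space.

577 51

[11; 3,5,3,22] for √128; ℓ=4 ⇒ convergent index 3
k=0  a_k=11  p_k/q_k = 11/1
k=1  a_k=3  p_k/q_k = 34/3
k=2  a_k=5  p_k/q_k = 181/16
k=3  a_k=3  p_k/q_k = 577/51
fundamental: x₁=577, y₁=51  (since 332929 − 128·2601 = 1)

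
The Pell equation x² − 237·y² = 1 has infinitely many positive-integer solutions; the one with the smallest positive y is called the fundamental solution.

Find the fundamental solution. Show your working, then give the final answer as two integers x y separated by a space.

[15; 2,1,1,7,10,7,1,1,2,30] for √237; ℓ=10 ⇒ convergent index 9
k=0  a_k=15  p_k/q_k = 15/1
…
k=5  a_k=10  p_k/q_k = 5927/385
k=6  a_k=7  p_k/q_k = 42074/2733
…
k=8  a_k=1  p_k/q_k = 90075/5851
k=9  a_k=2  p_k/q_k = 228151/14820
(x₁, y₁) = (228151, 14820);  228151² − 237·14820² = 1 ✓

228151 14820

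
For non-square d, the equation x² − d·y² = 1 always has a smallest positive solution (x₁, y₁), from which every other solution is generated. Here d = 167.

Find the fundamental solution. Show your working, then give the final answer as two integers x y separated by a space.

√167 = [12; 1,11,1,24, …], period ℓ=4 (even) → k=3
step 0: (12, 1)  from 12·(1,0) + (0,1)
step 1: (13, 1)  from 1·(12,1) + (1,0)
step 2: (155, 12)  from 11·(13,1) + (12,1)
step 3: (168, 13)  from 1·(155,12) + (13,1)
→ (168, 13).  Check: 168²=28224, 167·13²=28223, difference 1.

168 13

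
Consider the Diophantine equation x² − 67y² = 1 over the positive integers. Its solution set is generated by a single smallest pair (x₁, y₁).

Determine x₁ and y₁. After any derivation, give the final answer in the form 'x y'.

√67 → a₀=8, period (5,2,1,1,7,1,1,2,5,16); ℓ=10 even so k=9
i=0: a=8 ⇒ p=8, q=1
i=1: a=5 ⇒ p=41, q=5
…
i=4: a=1 ⇒ p=221, q=27
…
i=8: a=2 ⇒ p=9053, q=1106
i=9: a=5 ⇒ p=48842, q=5967
fundamental: x₁=48842, y₁=5967  (since 2385540964 − 67·35605089 = 1)

48842 5967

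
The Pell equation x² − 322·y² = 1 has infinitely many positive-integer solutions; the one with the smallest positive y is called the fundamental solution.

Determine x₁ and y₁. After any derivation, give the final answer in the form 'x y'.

323 18

d=322: √d = [17; 1,16,1,34] (ℓ=4, even), read p_3/q_3
i=0: a=17 ⇒ p=17, q=1
…
i=2: a=16 ⇒ p=305, q=17
i=3: a=1 ⇒ p=323, q=18
(x₁, y₁) = (323, 18);  323² − 322·18² = 1 ✓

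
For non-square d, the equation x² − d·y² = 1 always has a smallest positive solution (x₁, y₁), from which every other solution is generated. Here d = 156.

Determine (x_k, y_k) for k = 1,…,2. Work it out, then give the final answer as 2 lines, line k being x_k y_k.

25 2
1249 100

√156 = [12; 2,24, …], period ℓ=2 (even) → k=1
a_0=12:  p_0=12·1+0=12,  q_0=12·0+1=1
a_1=2:  p_1=2·12+1=25,  q_1=2·1+0=2
(x₁, y₁) = (25, 2);  25² − 156·2² = 1 ✓
(25+2√156)^2 = 1249 + 100√156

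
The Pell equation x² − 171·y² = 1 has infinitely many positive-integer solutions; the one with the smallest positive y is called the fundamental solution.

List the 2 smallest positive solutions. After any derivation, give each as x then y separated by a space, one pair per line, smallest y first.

d=171: √d = [13; 13,26] (ℓ=2, even), read p_1/q_1
k=0  a_k=13  p_k/q_k = 13/1
k=1  a_k=13  p_k/q_k = 170/13
fundamental: x₁=170, y₁=13  (since 28900 − 171·169 = 1)
k=2:  x_2 = 170·170+171·13·13 = 57799,  y_2 = 170·13+13·170 = 4420

170 13
57799 4420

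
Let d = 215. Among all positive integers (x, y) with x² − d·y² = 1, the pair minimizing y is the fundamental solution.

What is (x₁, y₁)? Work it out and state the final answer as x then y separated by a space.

[14; 1,1,1,28] for √215; ℓ=4 ⇒ convergent index 3
i=0: a=14 ⇒ p=14, q=1
…
i=2: a=1 ⇒ p=29, q=2
i=3: a=1 ⇒ p=44, q=3
fundamental: x₁=44, y₁=3  (since 1936 − 215·9 = 1)

44 3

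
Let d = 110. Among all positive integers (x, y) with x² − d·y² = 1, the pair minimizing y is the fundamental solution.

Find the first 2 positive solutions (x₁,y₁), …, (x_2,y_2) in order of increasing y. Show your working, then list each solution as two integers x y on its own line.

21 2
881 84

√110 → a₀=10, period (2,20); ℓ=2 even so k=1
step 0: (10, 1)  from 10·(1,0) + (0,1)
step 1: (21, 2)  from 2·(10,1) + (1,0)
fundamental: x₁=21, y₁=2  (since 441 − 110·4 = 1)
k=2:  x_2 = 21·21+110·2·2 = 881,  y_2 = 21·2+2·21 = 84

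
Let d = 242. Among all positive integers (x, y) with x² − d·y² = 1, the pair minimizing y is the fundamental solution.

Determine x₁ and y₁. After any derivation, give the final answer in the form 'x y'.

19601 1260

√242 = [15; 1,1,3,1,14,1,3,1,1,30, …], period ℓ=10 (even) → k=9
k=0  a_k=15  p_k/q_k = 15/1
…
k=2  a_k=1  p_k/q_k = 31/2
…
k=4  a_k=1  p_k/q_k = 140/9
k=5  a_k=14  p_k/q_k = 2069/133
k=6  a_k=1  p_k/q_k = 2209/142
k=7  a_k=3  p_k/q_k = 8696/559
k=8  a_k=1  p_k/q_k = 10905/701
k=9  a_k=1  p_k/q_k = 19601/1260
fundamental: x₁=19601, y₁=1260  (since 384199201 − 242·1587600 = 1)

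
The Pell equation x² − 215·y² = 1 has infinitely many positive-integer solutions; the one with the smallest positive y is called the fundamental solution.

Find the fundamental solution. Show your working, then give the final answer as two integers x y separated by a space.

44 3

[14; 1,1,1,28] for √215; ℓ=4 ⇒ convergent index 3
step 0: (14, 1)  from 14·(1,0) + (0,1)
step 1: (15, 1)  from 1·(14,1) + (1,0)
step 2: (29, 2)  from 1·(15,1) + (14,1)
step 3: (44, 3)  from 1·(29,2) + (15,1)
→ (44, 3).  Check: 44²=1936, 215·3²=1935, difference 1.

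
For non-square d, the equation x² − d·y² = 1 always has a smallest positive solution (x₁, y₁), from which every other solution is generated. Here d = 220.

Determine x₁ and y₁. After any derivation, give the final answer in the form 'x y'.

√220 → a₀=14, period (1,4,1,28); ℓ=4 even so k=3
a_0=14:  p_0=14·1+0=14,  q_0=14·0+1=1
…
a_2=4:  p_2=4·15+14=74,  q_2=4·1+1=5
a_3=1:  p_3=1·74+15=89,  q_3=1·5+1=6
(x₁, y₁) = (89, 6);  89² − 220·6² = 1 ✓

89 6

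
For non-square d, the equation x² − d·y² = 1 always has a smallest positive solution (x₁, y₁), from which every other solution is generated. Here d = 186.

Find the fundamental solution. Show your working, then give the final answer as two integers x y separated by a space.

7501 550

[13; 1,1,1,3,4,3,1,1,1,26] for √186; ℓ=10 ⇒ convergent index 9
i=0: a=13 ⇒ p=13, q=1
i=1: a=1 ⇒ p=14, q=1
i=2: a=1 ⇒ p=27, q=2
…
i=6: a=3 ⇒ p=2073, q=152
…
i=8: a=1 ⇒ p=4787, q=351
i=9: a=1 ⇒ p=7501, q=550
→ (7501, 550).  Check: 7501²=56265001, 186·550²=56265000, difference 1.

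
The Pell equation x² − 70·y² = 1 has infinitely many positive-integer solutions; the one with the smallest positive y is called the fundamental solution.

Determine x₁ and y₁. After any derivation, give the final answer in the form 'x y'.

√70 → a₀=8, period (2,1,2,1,2,16); ℓ=6 even so k=5
a_0=8:  p_0=8·1+0=8,  q_0=8·0+1=1
…
a_4=1:  p_4=1·67+25=92,  q_4=1·8+3=11
a_5=2:  p_5=2·92+67=251,  q_5=2·11+8=30
fundamental: x₁=251, y₁=30  (since 63001 − 70·900 = 1)

251 30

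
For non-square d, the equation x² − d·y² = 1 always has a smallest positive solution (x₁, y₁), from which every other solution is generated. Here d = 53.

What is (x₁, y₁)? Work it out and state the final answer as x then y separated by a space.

d=53: √d = [7; 3,1,1,3,14] (ℓ=5, odd), read p_9/q_9
i=0: a=7 ⇒ p=7, q=1
i=1: a=3 ⇒ p=22, q=3
i=2: a=1 ⇒ p=29, q=4
i=3: a=1 ⇒ p=51, q=7
i=4: a=3 ⇒ p=182, q=25
i=5: a=14 ⇒ p=2599, q=357
i=6: a=3 ⇒ p=7979, q=1096
i=7: a=1 ⇒ p=10578, q=1453
i=8: a=1 ⇒ p=18557, q=2549
i=9: a=3 ⇒ p=66249, q=9100
(x₁, y₁) = (66249, 9100);  66249² − 53·9100² = 1 ✓

66249 9100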